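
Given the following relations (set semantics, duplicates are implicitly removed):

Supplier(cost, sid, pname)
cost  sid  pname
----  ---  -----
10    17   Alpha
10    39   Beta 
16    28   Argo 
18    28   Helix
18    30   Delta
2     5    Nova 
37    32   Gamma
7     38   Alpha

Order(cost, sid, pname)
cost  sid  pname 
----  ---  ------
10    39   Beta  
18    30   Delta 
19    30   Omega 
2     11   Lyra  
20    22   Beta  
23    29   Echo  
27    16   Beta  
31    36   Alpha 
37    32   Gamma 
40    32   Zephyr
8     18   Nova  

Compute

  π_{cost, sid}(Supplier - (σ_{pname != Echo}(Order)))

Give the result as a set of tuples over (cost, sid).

Filtering on pname != Echo leaves {(10, 39, Beta), (18, 30, Delta), (19, 30, Omega), (2, 11, Lyra), (20, 22, Beta), (27, 16, Beta), (31, 36, Alpha), (37, 32, Gamma), (40, 32, Zephyr), (8, 18, Nova)}.
Taking the difference: {(10, 17, Alpha), (16, 28, Argo), (18, 28, Helix), (2, 5, Nova), (7, 38, Alpha)}
Keep only column(s) cost, sid: {(10, 17), (16, 28), (18, 28), (2, 5), (7, 38)}

{(10, 17), (16, 28), (18, 28), (2, 5), (7, 38)}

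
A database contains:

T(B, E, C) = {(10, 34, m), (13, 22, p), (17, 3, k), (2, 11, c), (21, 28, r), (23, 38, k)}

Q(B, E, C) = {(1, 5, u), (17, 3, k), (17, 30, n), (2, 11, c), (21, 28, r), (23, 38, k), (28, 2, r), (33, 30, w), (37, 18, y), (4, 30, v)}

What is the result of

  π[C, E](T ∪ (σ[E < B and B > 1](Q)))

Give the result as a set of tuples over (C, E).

Filtering on E < B and B > 1 leaves {(17, 3, k), (28, 2, r), (33, 30, w), (37, 18, y)}.
Taking the union: {(10, 34, m), (13, 22, p), (17, 3, k), (2, 11, c), (21, 28, r), (23, 38, k), (28, 2, r), (33, 30, w), (37, 18, y)}
π[C, E]: project onto (C, E) → {(c, 11), (k, 3), (k, 38), (m, 34), (p, 22), (r, 2), (r, 28), (w, 30), (y, 18)}

{(c, 11), (k, 3), (k, 38), (m, 34), (p, 22), (r, 2), (r, 28), (w, 30), (y, 18)}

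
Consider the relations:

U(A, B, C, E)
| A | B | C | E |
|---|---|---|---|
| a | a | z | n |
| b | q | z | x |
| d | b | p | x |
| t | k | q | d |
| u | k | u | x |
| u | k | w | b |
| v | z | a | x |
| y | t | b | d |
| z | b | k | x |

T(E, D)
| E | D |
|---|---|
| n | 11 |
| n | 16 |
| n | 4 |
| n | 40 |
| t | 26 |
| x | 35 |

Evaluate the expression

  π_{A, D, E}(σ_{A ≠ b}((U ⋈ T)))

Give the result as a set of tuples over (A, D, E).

Joining U and T on E yields {(a, a, z, n, 11), (a, a, z, n, 16), (a, a, z, n, 4), (a, a, z, n, 40), (b, q, z, x, 35), (d, b, p, x, 35), (u, k, u, x, 35), (v, z, a, x, 35), (z, b, k, x, 35)}.
Filtering on A ≠ b leaves {(a, a, z, n, 11), (a, a, z, n, 16), (a, a, z, n, 4), (a, a, z, n, 40), (d, b, p, x, 35), (u, k, u, x, 35), (v, z, a, x, 35), (z, b, k, x, 35)}.
Keep only column(s) A, D, E: {(a, 11, n), (a, 16, n), (a, 4, n), (a, 40, n), (d, 35, x), (u, 35, x), (v, 35, x), (z, 35, x)}

{(a, 11, n), (a, 16, n), (a, 4, n), (a, 40, n), (d, 35, x), (u, 35, x), (v, 35, x), (z, 35, x)}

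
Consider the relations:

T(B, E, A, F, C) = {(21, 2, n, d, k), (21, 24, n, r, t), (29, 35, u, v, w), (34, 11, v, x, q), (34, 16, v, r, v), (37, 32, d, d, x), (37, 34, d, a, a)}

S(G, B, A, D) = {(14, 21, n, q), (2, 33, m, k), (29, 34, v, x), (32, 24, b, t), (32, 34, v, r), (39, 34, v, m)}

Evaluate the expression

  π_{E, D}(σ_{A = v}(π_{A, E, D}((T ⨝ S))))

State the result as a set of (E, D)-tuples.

{(11, m), (11, r), (11, x), (16, m), (16, r), (16, x)}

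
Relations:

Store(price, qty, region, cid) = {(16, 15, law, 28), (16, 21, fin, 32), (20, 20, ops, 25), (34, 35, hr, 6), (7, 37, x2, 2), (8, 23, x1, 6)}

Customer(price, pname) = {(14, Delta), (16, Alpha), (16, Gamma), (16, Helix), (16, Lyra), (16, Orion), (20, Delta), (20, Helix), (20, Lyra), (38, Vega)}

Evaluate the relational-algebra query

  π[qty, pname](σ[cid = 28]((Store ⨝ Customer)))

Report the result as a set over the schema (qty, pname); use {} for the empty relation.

Natural join on price: {(16, 15, law, 28, Alpha), (16, 15, law, 28, Gamma), (16, 15, law, 28, Helix), (16, 15, law, 28, Lyra), (16, 15, law, 28, Orion), (16, 21, fin, 32, Alpha), (16, 21, fin, 32, Gamma), (16, 21, fin, 32, Helix), (16, 21, fin, 32, Lyra), (16, 21, fin, 32, Orion), (20, 20, ops, 25, Delta), (20, 20, ops, 25, Helix), (20, 20, ops, 25, Lyra)}
Apply σ_{cid = 28}; surviving tuples: {(16, 15, law, 28, Alpha), (16, 15, law, 28, Gamma), (16, 15, law, 28, Helix), (16, 15, law, 28, Lyra), (16, 15, law, 28, Orion)}
π[qty, pname]: project onto (qty, pname) → {(15, Alpha), (15, Gamma), (15, Helix), (15, Lyra), (15, Orion)}

{(15, Alpha), (15, Gamma), (15, Helix), (15, Lyra), (15, Orion)}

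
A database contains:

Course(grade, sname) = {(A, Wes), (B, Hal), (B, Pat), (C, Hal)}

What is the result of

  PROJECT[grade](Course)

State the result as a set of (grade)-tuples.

{A, B, C}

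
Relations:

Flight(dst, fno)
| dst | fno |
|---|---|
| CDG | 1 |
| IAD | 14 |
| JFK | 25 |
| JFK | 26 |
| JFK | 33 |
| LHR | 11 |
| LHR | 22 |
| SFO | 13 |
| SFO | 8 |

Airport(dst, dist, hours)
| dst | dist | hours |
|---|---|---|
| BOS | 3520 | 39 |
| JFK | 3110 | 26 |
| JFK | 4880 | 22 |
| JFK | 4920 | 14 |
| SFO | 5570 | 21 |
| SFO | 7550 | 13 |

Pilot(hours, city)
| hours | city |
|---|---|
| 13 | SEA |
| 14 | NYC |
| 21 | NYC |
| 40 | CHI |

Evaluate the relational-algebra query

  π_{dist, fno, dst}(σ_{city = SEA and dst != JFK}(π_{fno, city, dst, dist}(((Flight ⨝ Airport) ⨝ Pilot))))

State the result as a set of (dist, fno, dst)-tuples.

Joining Flight and Airport on dst yields {(JFK, 25, 3110, 26), (JFK, 25, 4880, 22), (JFK, 25, 4920, 14), (JFK, 26, 3110, 26), (JFK, 26, 4880, 22), (JFK, 26, 4920, 14), (JFK, 33, 3110, 26), (JFK, 33, 4880, 22), (JFK, 33, 4920, 14), (SFO, 13, 5570, 21), (SFO, 13, 7550, 13), (SFO, 8, 5570, 21), (SFO, 8, 7550, 13)}.
Joining (Flight ⨝ Airport) and Pilot on hours yields {(JFK, 25, 4920, 14, NYC), (JFK, 26, 4920, 14, NYC), (JFK, 33, 4920, 14, NYC), (SFO, 13, 5570, 21, NYC), (SFO, 13, 7550, 13, SEA), (SFO, 8, 5570, 21, NYC), (SFO, 8, 7550, 13, SEA)}.
Projecting to fno, city, dst, dist: {(13, NYC, SFO, 5570), (13, SEA, SFO, 7550), (25, NYC, JFK, 4920), (26, NYC, JFK, 4920), (33, NYC, JFK, 4920), (8, NYC, SFO, 5570), (8, SEA, SFO, 7550)}
Selection city = SEA and dst != JFK: {(13, SEA, SFO, 7550), (8, SEA, SFO, 7550)}
Projecting to dist, fno, dst: {(7550, 13, SFO), (7550, 8, SFO)}

{(7550, 13, SFO), (7550, 8, SFO)}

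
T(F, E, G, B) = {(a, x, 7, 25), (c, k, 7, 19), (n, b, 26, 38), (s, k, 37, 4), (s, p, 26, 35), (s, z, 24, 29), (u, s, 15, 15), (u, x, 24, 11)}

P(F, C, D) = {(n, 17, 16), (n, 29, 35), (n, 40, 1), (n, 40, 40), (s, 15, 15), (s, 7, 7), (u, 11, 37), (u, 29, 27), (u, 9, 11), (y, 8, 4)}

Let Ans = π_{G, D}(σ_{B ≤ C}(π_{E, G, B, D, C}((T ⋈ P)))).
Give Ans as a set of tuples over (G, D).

T ⋈ P (natural join on F): {(n, b, 26, 38, 17, 16), (n, b, 26, 38, 29, 35), (n, b, 26, 38, 40, 1), (n, b, 26, 38, 40, 40), (s, k, 37, 4, 15, 15), (s, k, 37, 4, 7, 7), (s, p, 26, 35, 15, 15), (s, p, 26, 35, 7, 7), (s, z, 24, 29, 15, 15), (s, z, 24, 29, 7, 7), (u, s, 15, 15, 11, 37), (u, s, 15, 15, 29, 27), (u, s, 15, 15, 9, 11), (u, x, 24, 11, 11, 37), (u, x, 24, 11, 29, 27), (u, x, 24, 11, 9, 11)}
Keep only column(s) E, G, B, D, C: {(b, 26, 38, 1, 40), (b, 26, 38, 16, 17), (b, 26, 38, 35, 29), (b, 26, 38, 40, 40), (k, 37, 4, 15, 15), (k, 37, 4, 7, 7), (p, 26, 35, 15, 15), (p, 26, 35, 7, 7), (s, 15, 15, 11, 9), (s, 15, 15, 27, 29), (s, 15, 15, 37, 11), (x, 24, 11, 11, 9), (x, 24, 11, 27, 29), (x, 24, 11, 37, 11), (z, 24, 29, 15, 15), (z, 24, 29, 7, 7)}
Selection B ≤ C: {(b, 26, 38, 1, 40), (b, 26, 38, 40, 40), (k, 37, 4, 15, 15), (k, 37, 4, 7, 7), (s, 15, 15, 27, 29), (x, 24, 11, 27, 29), (x, 24, 11, 37, 11)}
Keep only column(s) G, D: {(15, 27), (24, 27), (24, 37), (26, 1), (26, 40), (37, 15), (37, 7)}

{(15, 27), (24, 27), (24, 37), (26, 1), (26, 40), (37, 15), (37, 7)}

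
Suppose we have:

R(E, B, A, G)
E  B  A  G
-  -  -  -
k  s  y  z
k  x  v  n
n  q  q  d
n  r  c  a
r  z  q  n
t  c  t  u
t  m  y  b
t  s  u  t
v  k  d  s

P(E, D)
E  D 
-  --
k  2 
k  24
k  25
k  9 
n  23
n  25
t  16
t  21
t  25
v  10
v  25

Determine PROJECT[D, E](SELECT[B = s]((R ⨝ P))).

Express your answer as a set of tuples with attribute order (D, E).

R ⋈ P (natural join on E): {(k, s, y, z, 2), (k, s, y, z, 24), (k, s, y, z, 25), (k, s, y, z, 9), (k, x, v, n, 2), (k, x, v, n, 24), (k, x, v, n, 25), (k, x, v, n, 9), (n, q, q, d, 23), (n, q, q, d, 25), (n, r, c, a, 23), (n, r, c, a, 25), (t, c, t, u, 16), (t, c, t, u, 21), (t, c, t, u, 25), (t, m, y, b, 16), (t, m, y, b, 21), (t, m, y, b, 25), (t, s, u, t, 16), (t, s, u, t, 21), (t, s, u, t, 25), (v, k, d, s, 10), (v, k, d, s, 25)}
Filtering on B = s leaves {(k, s, y, z, 2), (k, s, y, z, 24), (k, s, y, z, 25), (k, s, y, z, 9), (t, s, u, t, 16), (t, s, u, t, 21), (t, s, u, t, 25)}.
Keep only column(s) D, E: {(16, t), (2, k), (21, t), (24, k), (25, k), (25, t), (9, k)}

{(16, t), (2, k), (21, t), (24, k), (25, k), (25, t), (9, k)}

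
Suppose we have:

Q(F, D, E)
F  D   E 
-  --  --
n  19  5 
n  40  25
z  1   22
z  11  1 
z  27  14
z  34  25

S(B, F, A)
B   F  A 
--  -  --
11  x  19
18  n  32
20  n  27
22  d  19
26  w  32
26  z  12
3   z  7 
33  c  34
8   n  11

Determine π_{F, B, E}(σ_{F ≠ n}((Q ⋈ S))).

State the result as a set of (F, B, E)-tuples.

Natural join on F: {(n, 19, 5, 18, 32), (n, 19, 5, 20, 27), (n, 19, 5, 8, 11), (n, 40, 25, 18, 32), (n, 40, 25, 20, 27), (n, 40, 25, 8, 11), (z, 1, 22, 26, 12), (z, 1, 22, 3, 7), (z, 11, 1, 26, 12), (z, 11, 1, 3, 7), (z, 27, 14, 26, 12), (z, 27, 14, 3, 7), (z, 34, 25, 26, 12), (z, 34, 25, 3, 7)}
σ[F ≠ n]: keep tuples satisfying F ≠ n → {(z, 1, 22, 26, 12), (z, 1, 22, 3, 7), (z, 11, 1, 26, 12), (z, 11, 1, 3, 7), (z, 27, 14, 26, 12), (z, 27, 14, 3, 7), (z, 34, 25, 26, 12), (z, 34, 25, 3, 7)}
π[F, B, E]: project onto (F, B, E) → {(z, 26, 1), (z, 26, 14), (z, 26, 22), (z, 26, 25), (z, 3, 1), (z, 3, 14), (z, 3, 22), (z, 3, 25)}

{(z, 26, 1), (z, 26, 14), (z, 26, 22), (z, 26, 25), (z, 3, 1), (z, 3, 14), (z, 3, 22), (z, 3, 25)}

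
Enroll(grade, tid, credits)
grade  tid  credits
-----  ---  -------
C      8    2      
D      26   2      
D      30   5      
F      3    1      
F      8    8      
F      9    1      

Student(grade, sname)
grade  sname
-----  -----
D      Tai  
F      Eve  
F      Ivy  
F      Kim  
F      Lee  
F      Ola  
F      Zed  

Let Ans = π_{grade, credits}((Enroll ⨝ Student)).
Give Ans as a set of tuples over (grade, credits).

Enroll ⋈ Student (natural join on grade): {(D, 26, 2, Tai), (D, 30, 5, Tai), (F, 3, 1, Eve), (F, 3, 1, Ivy), (F, 3, 1, Kim), (F, 3, 1, Lee), (F, 3, 1, Ola), (F, 3, 1, Zed), (F, 8, 8, Eve), (F, 8, 8, Ivy), (F, 8, 8, Kim), (F, 8, 8, Lee), (F, 8, 8, Ola), (F, 8, 8, Zed), (F, 9, 1, Eve), (F, 9, 1, Ivy), (F, 9, 1, Kim), (F, 9, 1, Lee), (F, 9, 1, Ola), (F, 9, 1, Zed)}
Keep only column(s) grade, credits (16 duplicate(s) eliminated): {(D, 2), (D, 5), (F, 1), (F, 8)}

{(D, 2), (D, 5), (F, 1), (F, 8)}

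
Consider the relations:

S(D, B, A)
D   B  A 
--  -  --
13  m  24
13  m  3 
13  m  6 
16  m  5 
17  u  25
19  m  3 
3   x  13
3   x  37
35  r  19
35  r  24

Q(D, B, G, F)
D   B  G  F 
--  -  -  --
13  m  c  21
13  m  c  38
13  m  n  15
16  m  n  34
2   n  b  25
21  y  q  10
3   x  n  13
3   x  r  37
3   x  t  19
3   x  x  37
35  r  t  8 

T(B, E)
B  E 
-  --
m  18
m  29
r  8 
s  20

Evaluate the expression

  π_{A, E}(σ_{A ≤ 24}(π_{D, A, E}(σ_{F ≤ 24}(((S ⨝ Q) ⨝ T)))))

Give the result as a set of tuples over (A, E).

{(19, 8), (24, 18), (24, 29), (24, 8), (3, 18), (3, 29), (6, 18), (6, 29)}

S ⋈ Q (natural join on D, B): {(13, m, 24, c, 21), (13, m, 24, c, 38), (13, m, 24, n, 15), (13, m, 3, c, 21), (13, m, 3, c, 38), (13, m, 3, n, 15), (13, m, 6, c, 21), (13, m, 6, c, 38), (13, m, 6, n, 15), (16, m, 5, n, 34), (3, x, 13, n, 13), (3, x, 13, r, 37), (3, x, 13, t, 19), (3, x, 13, x, 37), (3, x, 37, n, 13), (3, x, 37, r, 37), (3, x, 37, t, 19), (3, x, 37, x, 37), (35, r, 19, t, 8), (35, r, 24, t, 8)}
(S ⨝ Q) ⋈ T (natural join on B): {(13, m, 24, c, 21, 18), (13, m, 24, c, 21, 29), (13, m, 24, c, 38, 18), (13, m, 24, c, 38, 29), (13, m, 24, n, 15, 18), (13, m, 24, n, 15, 29), (13, m, 3, c, 21, 18), (13, m, 3, c, 21, 29), (13, m, 3, c, 38, 18), (13, m, 3, c, 38, 29), (13, m, 3, n, 15, 18), (13, m, 3, n, 15, 29), (13, m, 6, c, 21, 18), (13, m, 6, c, 21, 29), (13, m, 6, c, 38, 18), (13, m, 6, c, 38, 29), (13, m, 6, n, 15, 18), (13, m, 6, n, 15, 29), (16, m, 5, n, 34, 18), (16, m, 5, n, 34, 29), (35, r, 19, t, 8, 8), (35, r, 24, t, 8, 8)}
Selection F ≤ 24: {(13, m, 24, c, 21, 18), (13, m, 24, c, 21, 29), (13, m, 24, n, 15, 18), (13, m, 24, n, 15, 29), (13, m, 3, c, 21, 18), (13, m, 3, c, 21, 29), (13, m, 3, n, 15, 18), (13, m, 3, n, 15, 29), (13, m, 6, c, 21, 18), (13, m, 6, c, 21, 29), (13, m, 6, n, 15, 18), (13, m, 6, n, 15, 29), (35, r, 19, t, 8, 8), (35, r, 24, t, 8, 8)}
π_{D, A, E} gives {(13, 24, 18), (13, 24, 29), (13, 3, 18), (13, 3, 29), (13, 6, 18), (13, 6, 29), (35, 19, 8), (35, 24, 8)} (6 duplicate(s) eliminated).
Selection A ≤ 24: {(13, 24, 18), (13, 24, 29), (13, 3, 18), (13, 3, 29), (13, 6, 18), (13, 6, 29), (35, 19, 8), (35, 24, 8)}
π_{A, E} gives {(19, 8), (24, 18), (24, 29), (24, 8), (3, 18), (3, 29), (6, 18), (6, 29)}.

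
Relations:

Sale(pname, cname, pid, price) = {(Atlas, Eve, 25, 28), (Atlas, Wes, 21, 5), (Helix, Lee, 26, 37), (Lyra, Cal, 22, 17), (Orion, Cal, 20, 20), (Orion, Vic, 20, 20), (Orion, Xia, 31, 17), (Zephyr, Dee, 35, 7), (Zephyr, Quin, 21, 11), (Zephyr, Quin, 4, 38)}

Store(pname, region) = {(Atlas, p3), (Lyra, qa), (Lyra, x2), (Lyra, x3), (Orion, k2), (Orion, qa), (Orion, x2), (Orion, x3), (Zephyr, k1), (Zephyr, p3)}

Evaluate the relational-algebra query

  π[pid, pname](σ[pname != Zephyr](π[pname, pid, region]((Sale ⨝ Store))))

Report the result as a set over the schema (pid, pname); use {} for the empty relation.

Natural join on pname: {(Atlas, Eve, 25, 28, p3), (Atlas, Wes, 21, 5, p3), (Lyra, Cal, 22, 17, qa), (Lyra, Cal, 22, 17, x2), (Lyra, Cal, 22, 17, x3), (Orion, Cal, 20, 20, k2), (Orion, Cal, 20, 20, qa), (Orion, Cal, 20, 20, x2), (Orion, Cal, 20, 20, x3), (Orion, Vic, 20, 20, k2), (Orion, Vic, 20, 20, qa), (Orion, Vic, 20, 20, x2), (Orion, Vic, 20, 20, x3), (Orion, Xia, 31, 17, k2), (Orion, Xia, 31, 17, qa), (Orion, Xia, 31, 17, x2), (Orion, Xia, 31, 17, x3), (Zephyr, Dee, 35, 7, k1), (Zephyr, Dee, 35, 7, p3), (Zephyr, Quin, 21, 11, k1), (Zephyr, Quin, 21, 11, p3), (Zephyr, Quin, 4, 38, k1), (Zephyr, Quin, 4, 38, p3)}
π_{pname, pid, region} gives {(Atlas, 21, p3), (Atlas, 25, p3), (Lyra, 22, qa), (Lyra, 22, x2), (Lyra, 22, x3), (Orion, 20, k2), (Orion, 20, qa), (Orion, 20, x2), (Orion, 20, x3), (Orion, 31, k2), (Orion, 31, qa), (Orion, 31, x2), (Orion, 31, x3), (Zephyr, 21, k1), (Zephyr, 21, p3), (Zephyr, 35, k1), (Zephyr, 35, p3), (Zephyr, 4, k1), (Zephyr, 4, p3)} (4 duplicate(s) eliminated).
Apply σ_{pname != Zephyr}; surviving tuples: {(Atlas, 21, p3), (Atlas, 25, p3), (Lyra, 22, qa), (Lyra, 22, x2), (Lyra, 22, x3), (Orion, 20, k2), (Orion, 20, qa), (Orion, 20, x2), (Orion, 20, x3), (Orion, 31, k2), (Orion, 31, qa), (Orion, 31, x2), (Orion, 31, x3)}
π_{pid, pname} gives {(20, Orion), (21, Atlas), (22, Lyra), (25, Atlas), (31, Orion)} (8 duplicate(s) eliminated).

{(20, Orion), (21, Atlas), (22, Lyra), (25, Atlas), (31, Orion)}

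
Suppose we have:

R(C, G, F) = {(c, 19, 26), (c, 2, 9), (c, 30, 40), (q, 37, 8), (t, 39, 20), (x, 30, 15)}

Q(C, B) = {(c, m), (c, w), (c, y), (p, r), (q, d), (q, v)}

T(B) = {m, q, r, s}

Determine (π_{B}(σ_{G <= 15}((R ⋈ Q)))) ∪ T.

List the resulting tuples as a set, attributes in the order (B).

R ⋈ Q (natural join on C): {(c, 19, 26, m), (c, 19, 26, w), (c, 19, 26, y), (c, 2, 9, m), (c, 2, 9, w), (c, 2, 9, y), (c, 30, 40, m), (c, 30, 40, w), (c, 30, 40, y), (q, 37, 8, d), (q, 37, 8, v)}
Filtering on G <= 15 leaves {(c, 2, 9, m), (c, 2, 9, w), (c, 2, 9, y)}.
Keep only column(s) B: {m, w, y}
Taking the union: {m, q, r, s, w, y}

{m, q, r, s, w, y}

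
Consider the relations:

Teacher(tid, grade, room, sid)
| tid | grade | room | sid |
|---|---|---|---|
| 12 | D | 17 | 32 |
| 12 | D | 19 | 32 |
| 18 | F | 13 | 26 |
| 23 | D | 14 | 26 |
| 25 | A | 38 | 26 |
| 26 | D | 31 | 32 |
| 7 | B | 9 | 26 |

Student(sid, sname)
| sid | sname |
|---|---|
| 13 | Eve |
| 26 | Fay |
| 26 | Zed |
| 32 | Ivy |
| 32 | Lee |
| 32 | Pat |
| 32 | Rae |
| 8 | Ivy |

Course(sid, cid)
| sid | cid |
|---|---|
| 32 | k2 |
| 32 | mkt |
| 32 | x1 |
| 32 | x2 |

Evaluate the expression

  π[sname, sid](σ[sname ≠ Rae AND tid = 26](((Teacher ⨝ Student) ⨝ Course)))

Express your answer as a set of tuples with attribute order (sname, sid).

Teacher ⋈ Student (natural join on sid): {(12, D, 17, 32, Ivy), (12, D, 17, 32, Lee), (12, D, 17, 32, Pat), (12, D, 17, 32, Rae), (12, D, 19, 32, Ivy), (12, D, 19, 32, Lee), (12, D, 19, 32, Pat), (12, D, 19, 32, Rae), (18, F, 13, 26, Fay), (18, F, 13, 26, Zed), (23, D, 14, 26, Fay), (23, D, 14, 26, Zed), (25, A, 38, 26, Fay), (25, A, 38, 26, Zed), (26, D, 31, 32, Ivy), (26, D, 31, 32, Lee), (26, D, 31, 32, Pat), (26, D, 31, 32, Rae), (7, B, 9, 26, Fay), (7, B, 9, 26, Zed)}
(Teacher ⨝ Student) ⋈ Course (natural join on sid): {(12, D, 17, 32, Ivy, k2), (12, D, 17, 32, Ivy, mkt), (12, D, 17, 32, Ivy, x1), (12, D, 17, 32, Ivy, x2), (12, D, 17, 32, Lee, k2), (12, D, 17, 32, Lee, mkt), (12, D, 17, 32, Lee, x1), (12, D, 17, 32, Lee, x2), (12, D, 17, 32, Pat, k2), (12, D, 17, 32, Pat, mkt), (12, D, 17, 32, Pat, x1), (12, D, 17, 32, Pat, x2), (12, D, 17, 32, Rae, k2), (12, D, 17, 32, Rae, mkt), (12, D, 17, 32, Rae, x1), (12, D, 17, 32, Rae, x2), (12, D, 19, 32, Ivy, k2), (12, D, 19, 32, Ivy, mkt), (12, D, 19, 32, Ivy, x1), (12, D, 19, 32, Ivy, x2), (12, D, 19, 32, Lee, k2), (12, D, 19, 32, Lee, mkt), (12, D, 19, 32, Lee, x1), (12, D, 19, 32, Lee, x2), (12, D, 19, 32, Pat, k2), (12, D, 19, 32, Pat, mkt), (12, D, 19, 32, Pat, x1), (12, D, 19, 32, Pat, x2), (12, D, 19, 32, Rae, k2), (12, D, 19, 32, Rae, mkt), (12, D, 19, 32, Rae, x1), (12, D, 19, 32, Rae, x2), (26, D, 31, 32, Ivy, k2), (26, D, 31, 32, Ivy, mkt), (26, D, 31, 32, Ivy, x1), (26, D, 31, 32, Ivy, x2), (26, D, 31, 32, Lee, k2), (26, D, 31, 32, Lee, mkt), (26, D, 31, 32, Lee, x1), (26, D, 31, 32, Lee, x2), (26, D, 31, 32, Pat, k2), (26, D, 31, 32, Pat, mkt), (26, D, 31, 32, Pat, x1), (26, D, 31, 32, Pat, x2), (26, D, 31, 32, Rae, k2), (26, D, 31, 32, Rae, mkt), (26, D, 31, 32, Rae, x1), (26, D, 31, 32, Rae, x2)}
Selection sname ≠ Rae AND tid = 26: {(26, D, 31, 32, Ivy, k2), (26, D, 31, 32, Ivy, mkt), (26, D, 31, 32, Ivy, x1), (26, D, 31, 32, Ivy, x2), (26, D, 31, 32, Lee, k2), (26, D, 31, 32, Lee, mkt), (26, D, 31, 32, Lee, x1), (26, D, 31, 32, Lee, x2), (26, D, 31, 32, Pat, k2), (26, D, 31, 32, Pat, mkt), (26, D, 31, 32, Pat, x1), (26, D, 31, 32, Pat, x2)}
π[sname, sid]: project onto (sname, sid) (9 duplicate(s) eliminated) → {(Ivy, 32), (Lee, 32), (Pat, 32)}

{(Ivy, 32), (Lee, 32), (Pat, 32)}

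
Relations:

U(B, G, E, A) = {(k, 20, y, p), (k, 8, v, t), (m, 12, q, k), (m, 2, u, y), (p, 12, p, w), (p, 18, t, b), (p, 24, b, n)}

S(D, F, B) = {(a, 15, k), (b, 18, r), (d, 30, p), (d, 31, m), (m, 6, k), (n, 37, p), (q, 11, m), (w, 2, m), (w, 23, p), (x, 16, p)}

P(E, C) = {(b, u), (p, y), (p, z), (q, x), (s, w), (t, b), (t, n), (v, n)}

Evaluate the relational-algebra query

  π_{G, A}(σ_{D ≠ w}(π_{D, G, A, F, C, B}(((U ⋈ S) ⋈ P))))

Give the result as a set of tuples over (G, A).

{(12, k), (12, w), (18, b), (24, n), (8, t)}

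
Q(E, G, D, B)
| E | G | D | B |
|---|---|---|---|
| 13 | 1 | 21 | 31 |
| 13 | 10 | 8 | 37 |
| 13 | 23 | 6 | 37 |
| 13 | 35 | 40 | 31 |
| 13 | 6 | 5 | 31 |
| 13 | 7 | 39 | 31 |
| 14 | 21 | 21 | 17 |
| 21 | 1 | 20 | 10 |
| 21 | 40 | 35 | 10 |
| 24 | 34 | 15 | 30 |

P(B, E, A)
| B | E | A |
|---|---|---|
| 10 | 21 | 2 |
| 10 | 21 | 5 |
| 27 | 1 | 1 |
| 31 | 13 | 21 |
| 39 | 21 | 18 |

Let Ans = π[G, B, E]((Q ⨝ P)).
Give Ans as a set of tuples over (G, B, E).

{(1, 10, 21), (1, 31, 13), (35, 31, 13), (40, 10, 21), (6, 31, 13), (7, 31, 13)}

Joining Q and P on E, B yields {(13, 1, 21, 31, 21), (13, 35, 40, 31, 21), (13, 6, 5, 31, 21), (13, 7, 39, 31, 21), (21, 1, 20, 10, 2), (21, 1, 20, 10, 5), (21, 40, 35, 10, 2), (21, 40, 35, 10, 5)}.
Projecting to G, B, E (2 duplicate(s) eliminated): {(1, 10, 21), (1, 31, 13), (35, 31, 13), (40, 10, 21), (6, 31, 13), (7, 31, 13)}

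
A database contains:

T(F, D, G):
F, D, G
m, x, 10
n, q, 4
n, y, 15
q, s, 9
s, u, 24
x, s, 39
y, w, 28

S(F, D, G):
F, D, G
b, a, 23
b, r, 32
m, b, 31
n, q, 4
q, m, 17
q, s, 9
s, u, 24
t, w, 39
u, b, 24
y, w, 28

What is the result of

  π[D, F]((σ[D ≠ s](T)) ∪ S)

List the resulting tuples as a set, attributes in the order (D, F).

{(a, b), (b, m), (b, u), (m, q), (q, n), (r, b), (s, q), (u, s), (w, t), (w, y), (x, m), (y, n)}

Filtering on D ≠ s leaves {(m, x, 10), (n, q, 4), (n, y, 15), (s, u, 24), (y, w, 28)}.
Set union of the two operands is {(b, a, 23), (b, r, 32), (m, b, 31), (m, x, 10), (n, q, 4), (n, y, 15), (q, m, 17), (q, s, 9), (s, u, 24), (t, w, 39), (u, b, 24), (y, w, 28)}.
π_{D, F} gives {(a, b), (b, m), (b, u), (m, q), (q, n), (r, b), (s, q), (u, s), (w, t), (w, y), (x, m), (y, n)}.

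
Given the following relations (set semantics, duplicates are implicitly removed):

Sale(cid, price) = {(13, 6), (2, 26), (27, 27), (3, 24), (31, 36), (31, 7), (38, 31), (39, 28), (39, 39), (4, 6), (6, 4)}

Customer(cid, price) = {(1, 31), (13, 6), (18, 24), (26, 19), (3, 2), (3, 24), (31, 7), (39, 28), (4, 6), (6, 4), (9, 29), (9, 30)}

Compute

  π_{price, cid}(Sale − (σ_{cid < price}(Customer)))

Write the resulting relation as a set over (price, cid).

{(26, 2), (27, 27), (28, 39), (31, 38), (36, 31), (39, 39), (4, 6), (6, 13), (7, 31)}

Filtering on cid < price leaves {(1, 31), (18, 24), (3, 24), (4, 6), (9, 29), (9, 30)}.
Set difference of the two operands is {(13, 6), (2, 26), (27, 27), (31, 36), (31, 7), (38, 31), (39, 28), (39, 39), (6, 4)}.
π_{price, cid} gives {(26, 2), (27, 27), (28, 39), (31, 38), (36, 31), (39, 39), (4, 6), (6, 13), (7, 31)}.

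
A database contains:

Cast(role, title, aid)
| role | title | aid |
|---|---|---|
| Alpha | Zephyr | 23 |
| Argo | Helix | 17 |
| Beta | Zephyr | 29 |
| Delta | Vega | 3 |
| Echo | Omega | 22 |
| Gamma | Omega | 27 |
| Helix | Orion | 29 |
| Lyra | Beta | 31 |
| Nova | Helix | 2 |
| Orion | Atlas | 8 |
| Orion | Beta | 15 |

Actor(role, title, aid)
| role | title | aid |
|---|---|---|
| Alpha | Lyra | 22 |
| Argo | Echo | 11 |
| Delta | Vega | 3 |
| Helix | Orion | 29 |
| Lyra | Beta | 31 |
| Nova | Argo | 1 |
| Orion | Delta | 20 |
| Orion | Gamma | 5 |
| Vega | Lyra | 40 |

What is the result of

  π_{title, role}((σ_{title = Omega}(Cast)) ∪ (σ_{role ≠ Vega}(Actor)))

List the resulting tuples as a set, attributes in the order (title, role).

{(Argo, Nova), (Beta, Lyra), (Delta, Orion), (Echo, Argo), (Gamma, Orion), (Lyra, Alpha), (Omega, Echo), (Omega, Gamma), (Orion, Helix), (Vega, Delta)}

Selection title = Omega: {(Echo, Omega, 22), (Gamma, Omega, 27)}
Selection role ≠ Vega: {(Alpha, Lyra, 22), (Argo, Echo, 11), (Delta, Vega, 3), (Helix, Orion, 29), (Lyra, Beta, 31), (Nova, Argo, 1), (Orion, Delta, 20), (Orion, Gamma, 5)}
Union: {(Echo, Omega, 22), (Gamma, Omega, 27)} with {(Alpha, Lyra, 22), (Argo, Echo, 11), (Delta, Vega, 3), (Helix, Orion, 29), (Lyra, Beta, 31), (Nova, Argo, 1), (Orion, Delta, 20), (Orion, Gamma, 5)} → {(Alpha, Lyra, 22), (Argo, Echo, 11), (Delta, Vega, 3), (Echo, Omega, 22), (Gamma, Omega, 27), (Helix, Orion, 29), (Lyra, Beta, 31), (Nova, Argo, 1), (Orion, Delta, 20), (Orion, Gamma, 5)}
Keep only column(s) title, role: {(Argo, Nova), (Beta, Lyra), (Delta, Orion), (Echo, Argo), (Gamma, Orion), (Lyra, Alpha), (Omega, Echo), (Omega, Gamma), (Orion, Helix), (Vega, Delta)}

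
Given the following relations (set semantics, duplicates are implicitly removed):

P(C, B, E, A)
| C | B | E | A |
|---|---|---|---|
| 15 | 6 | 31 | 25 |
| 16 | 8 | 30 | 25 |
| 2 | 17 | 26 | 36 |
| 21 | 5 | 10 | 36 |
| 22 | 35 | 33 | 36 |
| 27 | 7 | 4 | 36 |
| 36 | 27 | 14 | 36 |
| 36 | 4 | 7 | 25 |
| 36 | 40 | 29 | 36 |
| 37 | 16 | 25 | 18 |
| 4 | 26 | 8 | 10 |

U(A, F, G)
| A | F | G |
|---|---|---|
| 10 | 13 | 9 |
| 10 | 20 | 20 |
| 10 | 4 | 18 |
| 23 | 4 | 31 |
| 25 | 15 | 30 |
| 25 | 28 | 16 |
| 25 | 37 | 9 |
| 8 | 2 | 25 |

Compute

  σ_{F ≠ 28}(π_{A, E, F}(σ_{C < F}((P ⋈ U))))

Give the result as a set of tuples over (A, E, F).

{(10, 8, 13), (10, 8, 20), (25, 30, 37), (25, 31, 37), (25, 7, 37)}

Joining P and U on A yields {(15, 6, 31, 25, 15, 30), (15, 6, 31, 25, 28, 16), (15, 6, 31, 25, 37, 9), (16, 8, 30, 25, 15, 30), (16, 8, 30, 25, 28, 16), (16, 8, 30, 25, 37, 9), (36, 4, 7, 25, 15, 30), (36, 4, 7, 25, 28, 16), (36, 4, 7, 25, 37, 9), (4, 26, 8, 10, 13, 9), (4, 26, 8, 10, 20, 20), (4, 26, 8, 10, 4, 18)}.
Apply σ_{C < F}; surviving tuples: {(15, 6, 31, 25, 28, 16), (15, 6, 31, 25, 37, 9), (16, 8, 30, 25, 28, 16), (16, 8, 30, 25, 37, 9), (36, 4, 7, 25, 37, 9), (4, 26, 8, 10, 13, 9), (4, 26, 8, 10, 20, 20)}
π[A, E, F]: project onto (A, E, F) → {(10, 8, 13), (10, 8, 20), (25, 30, 28), (25, 30, 37), (25, 31, 28), (25, 31, 37), (25, 7, 37)}
Apply σ_{F ≠ 28}; surviving tuples: {(10, 8, 13), (10, 8, 20), (25, 30, 37), (25, 31, 37), (25, 7, 37)}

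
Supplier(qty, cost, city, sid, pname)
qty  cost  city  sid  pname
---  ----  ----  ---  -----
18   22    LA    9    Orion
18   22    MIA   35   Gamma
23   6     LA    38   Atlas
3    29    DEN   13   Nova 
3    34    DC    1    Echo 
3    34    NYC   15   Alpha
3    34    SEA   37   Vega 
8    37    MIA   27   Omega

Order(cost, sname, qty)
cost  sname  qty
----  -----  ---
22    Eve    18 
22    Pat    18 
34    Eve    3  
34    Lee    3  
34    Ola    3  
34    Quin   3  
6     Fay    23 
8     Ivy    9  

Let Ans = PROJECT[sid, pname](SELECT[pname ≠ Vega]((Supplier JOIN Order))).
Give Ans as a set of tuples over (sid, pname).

Natural join on qty, cost: {(18, 22, LA, 9, Orion, Eve), (18, 22, LA, 9, Orion, Pat), (18, 22, MIA, 35, Gamma, Eve), (18, 22, MIA, 35, Gamma, Pat), (23, 6, LA, 38, Atlas, Fay), (3, 34, DC, 1, Echo, Eve), (3, 34, DC, 1, Echo, Lee), (3, 34, DC, 1, Echo, Ola), (3, 34, DC, 1, Echo, Quin), (3, 34, NYC, 15, Alpha, Eve), (3, 34, NYC, 15, Alpha, Lee), (3, 34, NYC, 15, Alpha, Ola), (3, 34, NYC, 15, Alpha, Quin), (3, 34, SEA, 37, Vega, Eve), (3, 34, SEA, 37, Vega, Lee), (3, 34, SEA, 37, Vega, Ola), (3, 34, SEA, 37, Vega, Quin)}
Apply σ_{pname ≠ Vega}; surviving tuples: {(18, 22, LA, 9, Orion, Eve), (18, 22, LA, 9, Orion, Pat), (18, 22, MIA, 35, Gamma, Eve), (18, 22, MIA, 35, Gamma, Pat), (23, 6, LA, 38, Atlas, Fay), (3, 34, DC, 1, Echo, Eve), (3, 34, DC, 1, Echo, Lee), (3, 34, DC, 1, Echo, Ola), (3, 34, DC, 1, Echo, Quin), (3, 34, NYC, 15, Alpha, Eve), (3, 34, NYC, 15, Alpha, Lee), (3, 34, NYC, 15, Alpha, Ola), (3, 34, NYC, 15, Alpha, Quin)}
π[sid, pname]: project onto (sid, pname) (8 duplicate(s) eliminated) → {(1, Echo), (15, Alpha), (35, Gamma), (38, Atlas), (9, Orion)}

{(1, Echo), (15, Alpha), (35, Gamma), (38, Atlas), (9, Orion)}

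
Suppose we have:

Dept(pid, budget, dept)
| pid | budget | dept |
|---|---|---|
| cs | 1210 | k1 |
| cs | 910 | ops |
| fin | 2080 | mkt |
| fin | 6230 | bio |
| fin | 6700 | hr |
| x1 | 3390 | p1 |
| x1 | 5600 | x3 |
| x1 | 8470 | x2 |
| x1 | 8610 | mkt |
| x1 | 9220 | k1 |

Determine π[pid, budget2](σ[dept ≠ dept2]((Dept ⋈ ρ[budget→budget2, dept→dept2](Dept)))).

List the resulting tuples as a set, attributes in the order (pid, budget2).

ρ[budget→budget2, dept→dept2]: schema becomes (pid, budget2, dept2); tuples unchanged.
Natural join on pid: {(cs, 1210, k1, 1210, k1), (cs, 1210, k1, 910, ops), (cs, 910, ops, 1210, k1), (cs, 910, ops, 910, ops), (fin, 2080, mkt, 2080, mkt), (fin, 2080, mkt, 6230, bio), (fin, 2080, mkt, 6700, hr), (fin, 6230, bio, 2080, mkt), (fin, 6230, bio, 6230, bio), (fin, 6230, bio, 6700, hr), (fin, 6700, hr, 2080, mkt), (fin, 6700, hr, 6230, bio), (fin, 6700, hr, 6700, hr), (x1, 3390, p1, 3390, p1), (x1, 3390, p1, 5600, x3), (x1, 3390, p1, 8470, x2), (x1, 3390, p1, 8610, mkt), (x1, 3390, p1, 9220, k1), (x1, 5600, x3, 3390, p1), (x1, 5600, x3, 5600, x3), (x1, 5600, x3, 8470, x2), (x1, 5600, x3, 8610, mkt), (x1, 5600, x3, 9220, k1), (x1, 8470, x2, 3390, p1), (x1, 8470, x2, 5600, x3), (x1, 8470, x2, 8470, x2), (x1, 8470, x2, 8610, mkt), (x1, 8470, x2, 9220, k1), (x1, 8610, mkt, 3390, p1), (x1, 8610, mkt, 5600, x3), (x1, 8610, mkt, 8470, x2), (x1, 8610, mkt, 8610, mkt), (x1, 8610, mkt, 9220, k1), (x1, 9220, k1, 3390, p1), (x1, 9220, k1, 5600, x3), (x1, 9220, k1, 8470, x2), (x1, 9220, k1, 8610, mkt), (x1, 9220, k1, 9220, k1)}
Selection dept ≠ dept2: {(cs, 1210, k1, 910, ops), (cs, 910, ops, 1210, k1), (fin, 2080, mkt, 6230, bio), (fin, 2080, mkt, 6700, hr), (fin, 6230, bio, 2080, mkt), (fin, 6230, bio, 6700, hr), (fin, 6700, hr, 2080, mkt), (fin, 6700, hr, 6230, bio), (x1, 3390, p1, 5600, x3), (x1, 3390, p1, 8470, x2), (x1, 3390, p1, 8610, mkt), (x1, 3390, p1, 9220, k1), (x1, 5600, x3, 3390, p1), (x1, 5600, x3, 8470, x2), (x1, 5600, x3, 8610, mkt), (x1, 5600, x3, 9220, k1), (x1, 8470, x2, 3390, p1), (x1, 8470, x2, 5600, x3), (x1, 8470, x2, 8610, mkt), (x1, 8470, x2, 9220, k1), (x1, 8610, mkt, 3390, p1), (x1, 8610, mkt, 5600, x3), (x1, 8610, mkt, 8470, x2), (x1, 8610, mkt, 9220, k1), (x1, 9220, k1, 3390, p1), (x1, 9220, k1, 5600, x3), (x1, 9220, k1, 8470, x2), (x1, 9220, k1, 8610, mkt)}
π_{pid, budget2} gives {(cs, 1210), (cs, 910), (fin, 2080), (fin, 6230), (fin, 6700), (x1, 3390), (x1, 5600), (x1, 8470), (x1, 8610), (x1, 9220)} (18 duplicate(s) eliminated).

{(cs, 1210), (cs, 910), (fin, 2080), (fin, 6230), (fin, 6700), (x1, 3390), (x1, 5600), (x1, 8470), (x1, 8610), (x1, 9220)}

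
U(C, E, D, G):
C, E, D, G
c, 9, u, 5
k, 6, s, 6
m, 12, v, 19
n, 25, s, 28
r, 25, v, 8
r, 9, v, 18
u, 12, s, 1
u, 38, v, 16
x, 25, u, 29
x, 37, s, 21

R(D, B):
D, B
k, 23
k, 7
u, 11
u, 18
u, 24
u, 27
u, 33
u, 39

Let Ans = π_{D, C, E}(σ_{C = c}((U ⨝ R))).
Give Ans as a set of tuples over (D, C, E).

Joining U and R on D yields {(c, 9, u, 5, 11), (c, 9, u, 5, 18), (c, 9, u, 5, 24), (c, 9, u, 5, 27), (c, 9, u, 5, 33), (c, 9, u, 5, 39), (x, 25, u, 29, 11), (x, 25, u, 29, 18), (x, 25, u, 29, 24), (x, 25, u, 29, 27), (x, 25, u, 29, 33), (x, 25, u, 29, 39)}.
σ[C = c]: keep tuples satisfying C = c → {(c, 9, u, 5, 11), (c, 9, u, 5, 18), (c, 9, u, 5, 24), (c, 9, u, 5, 27), (c, 9, u, 5, 33), (c, 9, u, 5, 39)}
Projecting to D, C, E (5 duplicate(s) eliminated): {(u, c, 9)}

{(u, c, 9)}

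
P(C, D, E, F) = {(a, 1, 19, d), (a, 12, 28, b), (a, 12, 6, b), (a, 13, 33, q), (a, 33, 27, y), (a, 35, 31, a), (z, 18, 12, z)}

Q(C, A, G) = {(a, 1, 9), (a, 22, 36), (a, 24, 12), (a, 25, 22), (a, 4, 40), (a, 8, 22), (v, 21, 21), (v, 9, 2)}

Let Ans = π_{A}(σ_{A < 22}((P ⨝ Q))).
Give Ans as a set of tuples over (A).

{1, 4, 8}

Joining P and Q on C yields {(a, 1, 19, d, 1, 9), (a, 1, 19, d, 22, 36), (a, 1, 19, d, 24, 12), (a, 1, 19, d, 25, 22), (a, 1, 19, d, 4, 40), (a, 1, 19, d, 8, 22), (a, 12, 28, b, 1, 9), (a, 12, 28, b, 22, 36), (a, 12, 28, b, 24, 12), (a, 12, 28, b, 25, 22), (a, 12, 28, b, 4, 40), (a, 12, 28, b, 8, 22), (a, 12, 6, b, 1, 9), (a, 12, 6, b, 22, 36), (a, 12, 6, b, 24, 12), (a, 12, 6, b, 25, 22), (a, 12, 6, b, 4, 40), (a, 12, 6, b, 8, 22), (a, 13, 33, q, 1, 9), (a, 13, 33, q, 22, 36), (a, 13, 33, q, 24, 12), (a, 13, 33, q, 25, 22), (a, 13, 33, q, 4, 40), (a, 13, 33, q, 8, 22), (a, 33, 27, y, 1, 9), (a, 33, 27, y, 22, 36), (a, 33, 27, y, 24, 12), (a, 33, 27, y, 25, 22), (a, 33, 27, y, 4, 40), (a, 33, 27, y, 8, 22), (a, 35, 31, a, 1, 9), (a, 35, 31, a, 22, 36), (a, 35, 31, a, 24, 12), (a, 35, 31, a, 25, 22), (a, 35, 31, a, 4, 40), (a, 35, 31, a, 8, 22)}.
Apply σ_{A < 22}; surviving tuples: {(a, 1, 19, d, 1, 9), (a, 1, 19, d, 4, 40), (a, 1, 19, d, 8, 22), (a, 12, 28, b, 1, 9), (a, 12, 28, b, 4, 40), (a, 12, 28, b, 8, 22), (a, 12, 6, b, 1, 9), (a, 12, 6, b, 4, 40), (a, 12, 6, b, 8, 22), (a, 13, 33, q, 1, 9), (a, 13, 33, q, 4, 40), (a, 13, 33, q, 8, 22), (a, 33, 27, y, 1, 9), (a, 33, 27, y, 4, 40), (a, 33, 27, y, 8, 22), (a, 35, 31, a, 1, 9), (a, 35, 31, a, 4, 40), (a, 35, 31, a, 8, 22)}
π[A]: project onto (A) (15 duplicate(s) eliminated) → {1, 4, 8}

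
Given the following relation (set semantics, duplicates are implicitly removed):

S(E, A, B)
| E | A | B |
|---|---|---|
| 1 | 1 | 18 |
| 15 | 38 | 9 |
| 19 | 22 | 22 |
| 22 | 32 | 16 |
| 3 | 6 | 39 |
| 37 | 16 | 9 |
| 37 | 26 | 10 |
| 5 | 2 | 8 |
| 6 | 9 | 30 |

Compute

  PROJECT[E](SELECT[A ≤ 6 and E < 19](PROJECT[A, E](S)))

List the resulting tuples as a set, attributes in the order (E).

{1, 3, 5}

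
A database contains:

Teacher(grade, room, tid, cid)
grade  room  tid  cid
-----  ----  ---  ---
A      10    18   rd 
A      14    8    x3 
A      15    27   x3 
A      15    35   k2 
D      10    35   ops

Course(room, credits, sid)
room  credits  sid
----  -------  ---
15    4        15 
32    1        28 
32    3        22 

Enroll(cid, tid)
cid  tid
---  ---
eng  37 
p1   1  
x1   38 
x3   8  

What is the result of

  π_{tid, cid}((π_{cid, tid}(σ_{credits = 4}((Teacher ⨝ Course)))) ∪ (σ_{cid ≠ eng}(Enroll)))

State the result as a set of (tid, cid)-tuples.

{(1, p1), (27, x3), (35, k2), (38, x1), (8, x3)}

Teacher ⋈ Course (natural join on room): {(A, 15, 27, x3, 4, 15), (A, 15, 35, k2, 4, 15)}
Selection credits = 4: {(A, 15, 27, x3, 4, 15), (A, 15, 35, k2, 4, 15)}
π_{cid, tid} gives {(k2, 35), (x3, 27)}.
Selection cid ≠ eng: {(p1, 1), (x1, 38), (x3, 8)}
Set union of the two operands is {(k2, 35), (p1, 1), (x1, 38), (x3, 27), (x3, 8)}.
π_{tid, cid} gives {(1, p1), (27, x3), (35, k2), (38, x1), (8, x3)}.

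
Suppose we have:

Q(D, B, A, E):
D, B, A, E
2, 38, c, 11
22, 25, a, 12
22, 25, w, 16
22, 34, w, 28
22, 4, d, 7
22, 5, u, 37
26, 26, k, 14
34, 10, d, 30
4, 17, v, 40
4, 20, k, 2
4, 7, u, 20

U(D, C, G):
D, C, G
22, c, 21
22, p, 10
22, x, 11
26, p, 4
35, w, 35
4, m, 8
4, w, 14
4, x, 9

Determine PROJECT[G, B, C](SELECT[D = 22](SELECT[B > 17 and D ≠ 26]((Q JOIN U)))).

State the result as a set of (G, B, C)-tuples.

Q ⋈ U (natural join on D): {(22, 25, a, 12, c, 21), (22, 25, a, 12, p, 10), (22, 25, a, 12, x, 11), (22, 25, w, 16, c, 21), (22, 25, w, 16, p, 10), (22, 25, w, 16, x, 11), (22, 34, w, 28, c, 21), (22, 34, w, 28, p, 10), (22, 34, w, 28, x, 11), (22, 4, d, 7, c, 21), (22, 4, d, 7, p, 10), (22, 4, d, 7, x, 11), (22, 5, u, 37, c, 21), (22, 5, u, 37, p, 10), (22, 5, u, 37, x, 11), (26, 26, k, 14, p, 4), (4, 17, v, 40, m, 8), (4, 17, v, 40, w, 14), (4, 17, v, 40, x, 9), (4, 20, k, 2, m, 8), (4, 20, k, 2, w, 14), (4, 20, k, 2, x, 9), (4, 7, u, 20, m, 8), (4, 7, u, 20, w, 14), (4, 7, u, 20, x, 9)}
Filtering on B > 17 and D ≠ 26 leaves {(22, 25, a, 12, c, 21), (22, 25, a, 12, p, 10), (22, 25, a, 12, x, 11), (22, 25, w, 16, c, 21), (22, 25, w, 16, p, 10), (22, 25, w, 16, x, 11), (22, 34, w, 28, c, 21), (22, 34, w, 28, p, 10), (22, 34, w, 28, x, 11), (4, 20, k, 2, m, 8), (4, 20, k, 2, w, 14), (4, 20, k, 2, x, 9)}.
Filtering on D = 22 leaves {(22, 25, a, 12, c, 21), (22, 25, a, 12, p, 10), (22, 25, a, 12, x, 11), (22, 25, w, 16, c, 21), (22, 25, w, 16, p, 10), (22, 25, w, 16, x, 11), (22, 34, w, 28, c, 21), (22, 34, w, 28, p, 10), (22, 34, w, 28, x, 11)}.
π_{G, B, C} gives {(10, 25, p), (10, 34, p), (11, 25, x), (11, 34, x), (21, 25, c), (21, 34, c)} (3 duplicate(s) eliminated).

{(10, 25, p), (10, 34, p), (11, 25, x), (11, 34, x), (21, 25, c), (21, 34, c)}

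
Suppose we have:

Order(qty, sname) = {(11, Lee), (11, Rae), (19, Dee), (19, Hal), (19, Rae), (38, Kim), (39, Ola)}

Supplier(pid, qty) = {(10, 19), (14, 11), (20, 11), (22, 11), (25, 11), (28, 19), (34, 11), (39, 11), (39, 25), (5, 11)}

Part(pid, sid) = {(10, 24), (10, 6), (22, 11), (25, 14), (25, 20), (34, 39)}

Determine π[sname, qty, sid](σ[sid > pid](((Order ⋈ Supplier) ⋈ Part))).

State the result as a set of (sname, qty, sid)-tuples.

{(Dee, 19, 24), (Hal, 19, 24), (Lee, 11, 39), (Rae, 11, 39), (Rae, 19, 24)}

Joining Order and Supplier on qty yields {(11, Lee, 14), (11, Lee, 20), (11, Lee, 22), (11, Lee, 25), (11, Lee, 34), (11, Lee, 39), (11, Lee, 5), (11, Rae, 14), (11, Rae, 20), (11, Rae, 22), (11, Rae, 25), (11, Rae, 34), (11, Rae, 39), (11, Rae, 5), (19, Dee, 10), (19, Dee, 28), (19, Hal, 10), (19, Hal, 28), (19, Rae, 10), (19, Rae, 28)}.
Joining (Order ⋈ Supplier) and Part on pid yields {(11, Lee, 22, 11), (11, Lee, 25, 14), (11, Lee, 25, 20), (11, Lee, 34, 39), (11, Rae, 22, 11), (11, Rae, 25, 14), (11, Rae, 25, 20), (11, Rae, 34, 39), (19, Dee, 10, 24), (19, Dee, 10, 6), (19, Hal, 10, 24), (19, Hal, 10, 6), (19, Rae, 10, 24), (19, Rae, 10, 6)}.
Filtering on sid > pid leaves {(11, Lee, 34, 39), (11, Rae, 34, 39), (19, Dee, 10, 24), (19, Hal, 10, 24), (19, Rae, 10, 24)}.
Keep only column(s) sname, qty, sid: {(Dee, 19, 24), (Hal, 19, 24), (Lee, 11, 39), (Rae, 11, 39), (Rae, 19, 24)}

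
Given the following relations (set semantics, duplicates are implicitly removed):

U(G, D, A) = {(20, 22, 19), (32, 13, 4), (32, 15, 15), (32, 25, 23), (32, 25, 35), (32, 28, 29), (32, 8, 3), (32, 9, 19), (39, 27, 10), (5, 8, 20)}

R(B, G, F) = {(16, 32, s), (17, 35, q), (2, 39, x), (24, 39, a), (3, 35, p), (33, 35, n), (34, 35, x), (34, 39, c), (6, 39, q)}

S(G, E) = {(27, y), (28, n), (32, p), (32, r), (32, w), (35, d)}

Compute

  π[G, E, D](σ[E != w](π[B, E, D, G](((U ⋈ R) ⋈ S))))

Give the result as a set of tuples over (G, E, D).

Joining U and R on G yields {(32, 13, 4, 16, s), (32, 15, 15, 16, s), (32, 25, 23, 16, s), (32, 25, 35, 16, s), (32, 28, 29, 16, s), (32, 8, 3, 16, s), (32, 9, 19, 16, s), (39, 27, 10, 2, x), (39, 27, 10, 24, a), (39, 27, 10, 34, c), (39, 27, 10, 6, q)}.
Joining (U ⋈ R) and S on G yields {(32, 13, 4, 16, s, p), (32, 13, 4, 16, s, r), (32, 13, 4, 16, s, w), (32, 15, 15, 16, s, p), (32, 15, 15, 16, s, r), (32, 15, 15, 16, s, w), (32, 25, 23, 16, s, p), (32, 25, 23, 16, s, r), (32, 25, 23, 16, s, w), (32, 25, 35, 16, s, p), (32, 25, 35, 16, s, r), (32, 25, 35, 16, s, w), (32, 28, 29, 16, s, p), (32, 28, 29, 16, s, r), (32, 28, 29, 16, s, w), (32, 8, 3, 16, s, p), (32, 8, 3, 16, s, r), (32, 8, 3, 16, s, w), (32, 9, 19, 16, s, p), (32, 9, 19, 16, s, r), (32, 9, 19, 16, s, w)}.
π_{B, E, D, G} gives {(16, p, 13, 32), (16, p, 15, 32), (16, p, 25, 32), (16, p, 28, 32), (16, p, 8, 32), (16, p, 9, 32), (16, r, 13, 32), (16, r, 15, 32), (16, r, 25, 32), (16, r, 28, 32), (16, r, 8, 32), (16, r, 9, 32), (16, w, 13, 32), (16, w, 15, 32), (16, w, 25, 32), (16, w, 28, 32), (16, w, 8, 32), (16, w, 9, 32)} (3 duplicate(s) eliminated).
σ[E != w]: keep tuples satisfying E != w → {(16, p, 13, 32), (16, p, 15, 32), (16, p, 25, 32), (16, p, 28, 32), (16, p, 8, 32), (16, p, 9, 32), (16, r, 13, 32), (16, r, 15, 32), (16, r, 25, 32), (16, r, 28, 32), (16, r, 8, 32), (16, r, 9, 32)}
π_{G, E, D} gives {(32, p, 13), (32, p, 15), (32, p, 25), (32, p, 28), (32, p, 8), (32, p, 9), (32, r, 13), (32, r, 15), (32, r, 25), (32, r, 28), (32, r, 8), (32, r, 9)}.

{(32, p, 13), (32, p, 15), (32, p, 25), (32, p, 28), (32, p, 8), (32, p, 9), (32, r, 13), (32, r, 15), (32, r, 25), (32, r, 28), (32, r, 8), (32, r, 9)}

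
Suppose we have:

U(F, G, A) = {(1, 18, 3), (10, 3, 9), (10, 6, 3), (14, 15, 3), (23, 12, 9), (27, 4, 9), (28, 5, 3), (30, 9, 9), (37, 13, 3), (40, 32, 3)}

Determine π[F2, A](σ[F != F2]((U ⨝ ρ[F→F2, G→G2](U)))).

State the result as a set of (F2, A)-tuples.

{(1, 3), (10, 3), (10, 9), (14, 3), (23, 9), (27, 9), (28, 3), (30, 9), (37, 3), (40, 3)}

ρ[F→F2, G→G2]: schema becomes (F2, G2, A); tuples unchanged.
U ⋈ ρ[F→F2, G→G2](U) (natural join on A): {(1, 18, 3, 1, 18), (1, 18, 3, 10, 6), (1, 18, 3, 14, 15), (1, 18, 3, 28, 5), (1, 18, 3, 37, 13), (1, 18, 3, 40, 32), (10, 3, 9, 10, 3), (10, 3, 9, 23, 12), (10, 3, 9, 27, 4), (10, 3, 9, 30, 9), (10, 6, 3, 1, 18), (10, 6, 3, 10, 6), (10, 6, 3, 14, 15), (10, 6, 3, 28, 5), (10, 6, 3, 37, 13), (10, 6, 3, 40, 32), (14, 15, 3, 1, 18), (14, 15, 3, 10, 6), (14, 15, 3, 14, 15), (14, 15, 3, 28, 5), (14, 15, 3, 37, 13), (14, 15, 3, 40, 32), (23, 12, 9, 10, 3), (23, 12, 9, 23, 12), (23, 12, 9, 27, 4), (23, 12, 9, 30, 9), (27, 4, 9, 10, 3), (27, 4, 9, 23, 12), (27, 4, 9, 27, 4), (27, 4, 9, 30, 9), (28, 5, 3, 1, 18), (28, 5, 3, 10, 6), (28, 5, 3, 14, 15), (28, 5, 3, 28, 5), (28, 5, 3, 37, 13), (28, 5, 3, 40, 32), (30, 9, 9, 10, 3), (30, 9, 9, 23, 12), (30, 9, 9, 27, 4), (30, 9, 9, 30, 9), (37, 13, 3, 1, 18), (37, 13, 3, 10, 6), (37, 13, 3, 14, 15), (37, 13, 3, 28, 5), (37, 13, 3, 37, 13), (37, 13, 3, 40, 32), (40, 32, 3, 1, 18), (40, 32, 3, 10, 6), (40, 32, 3, 14, 15), (40, 32, 3, 28, 5), (40, 32, 3, 37, 13), (40, 32, 3, 40, 32)}
Selection F != F2: {(1, 18, 3, 10, 6), (1, 18, 3, 14, 15), (1, 18, 3, 28, 5), (1, 18, 3, 37, 13), (1, 18, 3, 40, 32), (10, 3, 9, 23, 12), (10, 3, 9, 27, 4), (10, 3, 9, 30, 9), (10, 6, 3, 1, 18), (10, 6, 3, 14, 15), (10, 6, 3, 28, 5), (10, 6, 3, 37, 13), (10, 6, 3, 40, 32), (14, 15, 3, 1, 18), (14, 15, 3, 10, 6), (14, 15, 3, 28, 5), (14, 15, 3, 37, 13), (14, 15, 3, 40, 32), (23, 12, 9, 10, 3), (23, 12, 9, 27, 4), (23, 12, 9, 30, 9), (27, 4, 9, 10, 3), (27, 4, 9, 23, 12), (27, 4, 9, 30, 9), (28, 5, 3, 1, 18), (28, 5, 3, 10, 6), (28, 5, 3, 14, 15), (28, 5, 3, 37, 13), (28, 5, 3, 40, 32), (30, 9, 9, 10, 3), (30, 9, 9, 23, 12), (30, 9, 9, 27, 4), (37, 13, 3, 1, 18), (37, 13, 3, 10, 6), (37, 13, 3, 14, 15), (37, 13, 3, 28, 5), (37, 13, 3, 40, 32), (40, 32, 3, 1, 18), (40, 32, 3, 10, 6), (40, 32, 3, 14, 15), (40, 32, 3, 28, 5), (40, 32, 3, 37, 13)}
Projecting to F2, A (32 duplicate(s) eliminated): {(1, 3), (10, 3), (10, 9), (14, 3), (23, 9), (27, 9), (28, 3), (30, 9), (37, 3), (40, 3)}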